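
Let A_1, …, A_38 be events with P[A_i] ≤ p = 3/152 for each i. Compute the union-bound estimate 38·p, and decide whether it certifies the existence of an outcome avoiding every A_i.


Union bound: P[∪_{i=1}^{38} A_i] ≤ Σ_i P[A_i] ≤ 38·p = 38·(3/152) = 3/4.
Numerically: 3/4 ≈ 0.7500.
Is 3/4 < 1? YES.
Since P[∪ A_i] ≤ 3/4 < 1, the complement has P[∩ A_i^c] ≥ 1 − 3/4 = 1/4 > 0, so some outcome avoids every A_i.

38·p = 3/4 ≈ 0.7500; existence CERTIFIED by the union bound.


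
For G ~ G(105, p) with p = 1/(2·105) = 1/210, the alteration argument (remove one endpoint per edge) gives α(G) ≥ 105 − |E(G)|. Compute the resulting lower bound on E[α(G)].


E[|E(G)|] = C(105, 2)·p = 5460 · (1/210) = 26.
E[α(G)] ≥ n − E[|E(G)|] = 105 − 26 = 79.
Numerically: ≈ 79.0000.
(This is only a lower bound; the true E[α(G)] may be larger.)

E[α(G)] ≥ 79 ≈ 79.0000.


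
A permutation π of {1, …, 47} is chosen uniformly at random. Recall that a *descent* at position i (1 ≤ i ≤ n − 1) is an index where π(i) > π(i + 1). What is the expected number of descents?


Write X = Σ X_I over i = 1, …, 46, with X_I the indicator of one descent.
There are 46 indicators.
For each fixed i, the pair (π(i), π(i+1)) is a uniformly random ordered pair of distinct values from {1, …, 47}; by symmetry P[π(i) > π(i+1)] = 1/2.
By linearity: E[X] = 46 · (1/2) = (47 − 1) · (1/2) = 23 ≈ 23.000000.

E[X] = 23 = 23.000000.


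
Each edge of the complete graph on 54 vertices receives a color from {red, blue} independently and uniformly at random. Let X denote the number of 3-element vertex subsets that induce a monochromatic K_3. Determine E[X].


Let X = Σ_S X_S over the C(54, 3) = 24804 subsets S of size 3, where X_S = 1 if the K_3 on S is monochromatic.
For a fixed S, the K_3 on S has C(3, 2) = 3 edges. P[all 3 edges red] = (1/2)^3, and likewise for blue, so P[monochromatic] = 2·(1/2)^3 = 2^{1 − 3} = 1/4.
Summing: E[X] = C(54, 3) · 2^{1 − 3} = 24804 · 1/4 = 6201.
Numerically: E[X] ≈ 6201.000.

E[X] = C(54,3)·2^(1−C(3,2)) = 6201 ≈ 6201.000.


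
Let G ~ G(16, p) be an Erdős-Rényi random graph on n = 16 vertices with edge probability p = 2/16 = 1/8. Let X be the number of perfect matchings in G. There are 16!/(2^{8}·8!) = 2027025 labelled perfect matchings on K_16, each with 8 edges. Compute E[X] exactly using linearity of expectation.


K_16 has 16!/(2^{8}·8!) = 2027025 labelled perfect matchings.
For each such perfect matching H, let X_H = 1 if all 8 edges of H are present in G. Then P[X_H = 1] = p^{8} = (1/8)^{8} = 1/16777216.
By linearity of expectation: E[X] = Σ_H E[X_H] = 2027025 · p^{8} = 2027025 · 1/16777216 = 2027025/16777216.
Numerically: E[X] ≈ 0.121.

E[X] = 2027025 · (1/8)^{8} = 2027025/16777216 ≈ 0.121.


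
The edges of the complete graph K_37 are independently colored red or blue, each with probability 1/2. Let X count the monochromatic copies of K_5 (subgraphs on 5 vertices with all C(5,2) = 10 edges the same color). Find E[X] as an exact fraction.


Let X = Σ_S X_S over the C(37, 5) = 435897 subsets S of size 5, where X_S = 1 if the K_5 on S is monochromatic.
For a fixed S, the K_5 on S has C(5, 2) = 10 edges. P[all 10 edges red] = (1/2)^10, and likewise for blue, so P[monochromatic] = 2·(1/2)^10 = 2^{1 − 10} = 1/512.
By linearity: E[X] = C(37, 5) · 2^{1 − 10} = 435897 · 1/512 = 435897/512.
Numerically: E[X] ≈ 851.3613.

E[X] = C(37,5)·2^(1−C(5,2)) = 435897/512 ≈ 851.3613.


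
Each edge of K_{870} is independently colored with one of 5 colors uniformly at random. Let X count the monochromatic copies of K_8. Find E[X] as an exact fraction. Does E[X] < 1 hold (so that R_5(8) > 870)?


E[X] = C(870, 8) · 5^{1 − 28} = 7881626782940464620 · 5^{−27} = 7881626782940464620/7450580596923828125.
As a reduced fraction: E[X] = 1576325356588092924/1490116119384765625 ≈ 1.058.
Is E[X] < 1? NO.
Since E[X] ≥ 1, the first-moment bound is inconclusive at n = 870; it does NOT by itself certify R_5(8) > 870.

E[X] = 1576325356588092924/1490116119384765625 ≈ 1.058; E[X] ≥ 1; first-moment method inconclusive here.


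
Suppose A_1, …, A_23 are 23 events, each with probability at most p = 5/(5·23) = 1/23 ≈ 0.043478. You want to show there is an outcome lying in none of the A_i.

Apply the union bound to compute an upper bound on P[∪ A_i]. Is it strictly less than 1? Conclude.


Union bound: P[∪_{i=1}^{23} A_i] ≤ Σ_i P[A_i] ≤ 23·p = 23·(1/23) = 1.
Numerically: 1 ≈ 1.000000.
Is 1 < 1? NO.
Since the bound 1 is ≥ 1, the union bound is uninformative here; it does NOT by itself certify existence.

23·p = 1 ≈ 1.000000; existence NOT certified by the union bound.


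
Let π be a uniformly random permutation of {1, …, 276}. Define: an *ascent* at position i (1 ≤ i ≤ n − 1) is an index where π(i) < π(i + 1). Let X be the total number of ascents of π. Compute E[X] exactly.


Write X = Σ X_I over i = 1, …, 275, with X_I the indicator of one ascent.
There are 275 indicators.
For each fixed i, the pair (π(i), π(i+1)) is a uniformly random ordered pair of distinct values from {1, …, 276}; by symmetry P[π(i) < π(i+1)] = 1/2.
By linearity: E[X] = 275 · (1/2) = (276 − 1) · (1/2) = 275/2 ≈ 137.500000.

E[X] = 275/2 = 137.500000.


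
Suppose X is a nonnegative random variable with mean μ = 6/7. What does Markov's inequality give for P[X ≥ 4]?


μ = E[X] = 6/7, a = 4.
Markov: P[X ≥ 4] ≤ μ/a = (6/7)/4 = 3/14.
Numerically: ≈ 0.21429.
(Since a = 4 > μ = 0.85714, the bound 3/14 is < 1 and informative.)

P[X ≥ 4] ≤ 3/14 ≈ 0.21429.


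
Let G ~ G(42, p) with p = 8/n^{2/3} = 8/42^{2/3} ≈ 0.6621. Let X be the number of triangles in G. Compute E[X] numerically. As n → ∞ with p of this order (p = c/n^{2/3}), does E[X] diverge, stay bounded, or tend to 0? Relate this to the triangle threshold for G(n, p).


Number of potential triangles: C(42, 3) = 11480.
Each occurs with probability p³ ≈ (0.6621)³ ≈ 2.902494e-01.
By linearity: E[X] = C(42, 3)·p³ ≈ 11480 · 2.902494e-01 ≈ 3332.0635.
Since α = 2/3 < 1, p = c/n^{2/3} ≫ 1/n is above the triangle threshold p ~ 1/n. Asymptotically E[X] ~ (c³/6)·n^{3(1−α)} = (8³/6)·n^{1} → ∞; triangles are abundant w.h.p.

E[X] ≈ 3332.0635; in regime p = Θ(1/n^{2/3}) E[X] diverges (above the triangle threshold p ~ 1/n).


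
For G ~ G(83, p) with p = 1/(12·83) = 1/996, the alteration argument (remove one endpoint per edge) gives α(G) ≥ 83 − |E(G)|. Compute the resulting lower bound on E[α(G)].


E[|E(G)|] = C(83, 2)·p = 3403 · (1/996) = 41/12.
E[α(G)] ≥ n − E[|E(G)|] = 83 − 41/12 = 955/12.
Numerically: ≈ 79.5833.
(This is only a lower bound; the true E[α(G)] may be larger.)

E[α(G)] ≥ 955/12 ≈ 79.5833.


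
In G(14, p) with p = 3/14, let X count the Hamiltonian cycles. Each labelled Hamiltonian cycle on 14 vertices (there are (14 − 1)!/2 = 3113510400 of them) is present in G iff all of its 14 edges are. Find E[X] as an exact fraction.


K_14 has (14 − 1)!/2 = 3113510400 labelled Hamiltonian cycles.
For each such Hamiltonian cycle H, let X_H = 1 if all 14 edges of H are present in G. Then P[X_H = 1] = p^{14} = (3/14)^{14} = 4782969/11112006825558016.
By linearity of expectation: E[X] = Σ_H E[X_H] = 3113510400 · p^{14} = 3113510400 · 4782969/11112006825558016 = 4155084744525/3100448333024.
Numerically: E[X] ≈ 1.34.

E[X] = 3113510400 · (3/14)^{14} = 4155084744525/3100448333024 ≈ 1.34.


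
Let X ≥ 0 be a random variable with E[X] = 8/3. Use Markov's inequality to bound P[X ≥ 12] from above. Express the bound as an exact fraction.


μ = E[X] = 8/3, a = 12.
Markov: P[X ≥ 12] ≤ μ/a = (8/3)/12 = 2/9.
Numerically: ≈ 0.222222.
(Since a = 12 > μ = 2.666667, the bound 2/9 is < 1 and informative.)

P[X ≥ 12] ≤ 2/9 ≈ 0.222222.


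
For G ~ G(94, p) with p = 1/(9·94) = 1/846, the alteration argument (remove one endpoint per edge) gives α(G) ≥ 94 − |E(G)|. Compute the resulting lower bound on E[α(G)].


E[|E(G)|] = C(94, 2)·p = 4371 · (1/846) = 31/6.
E[α(G)] ≥ n − E[|E(G)|] = 94 − 31/6 = 533/6.
Numerically: ≈ 88.833333.
(This is only a lower bound; the true E[α(G)] may be larger.)

E[α(G)] ≥ 533/6 ≈ 88.833333.


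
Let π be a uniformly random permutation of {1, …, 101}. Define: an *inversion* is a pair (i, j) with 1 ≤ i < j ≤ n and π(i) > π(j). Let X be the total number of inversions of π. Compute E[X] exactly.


Write X = Σ X_I over the C(101, 2) = 5050 pairs i < j, with X_I the indicator of one inversion.
There are 5050 indicators.
For each fixed pair i < j, the values π(i) and π(j) are two distinct elements of {1, …, 101} in uniformly random order; by symmetry P[π(i) > π(j)] = 1/2.
By linearity: E[X] = 5050 · (1/2) = C(101, 2) · (1/2) = 5050/2 = 2525 ≈ 2525.0000.

E[X] = 2525 = 2525.0000.


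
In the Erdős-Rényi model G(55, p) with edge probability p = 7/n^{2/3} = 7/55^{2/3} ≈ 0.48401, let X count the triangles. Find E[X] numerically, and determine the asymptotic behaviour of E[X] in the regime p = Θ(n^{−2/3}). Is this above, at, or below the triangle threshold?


Number of potential triangles: C(55, 3) = 26235.
Each occurs with probability p³ ≈ (0.48401)³ ≈ 1.1338843e-01.
By linearity: E[X] = C(55, 3)·p³ ≈ 26235 · 1.1338843e-01 ≈ 2974.74545.
Since α = 2/3 < 1, p = c/n^{2/3} ≫ 1/n is above the triangle threshold p ~ 1/n. Asymptotically E[X] ~ (c³/6)·n^{3(1−α)} = (7³/6)·n^{1} → ∞; triangles are abundant w.h.p.

E[X] ≈ 2974.74545; in regime p = Θ(1/n^{2/3}) E[X] diverges (above the triangle threshold p ~ 1/n).


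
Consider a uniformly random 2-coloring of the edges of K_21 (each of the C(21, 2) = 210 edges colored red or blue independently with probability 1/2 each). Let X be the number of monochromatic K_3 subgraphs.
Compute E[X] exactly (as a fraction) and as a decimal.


Let X = Σ_S X_S over the C(21, 3) = 1330 subsets S of size 3, where X_S = 1 if the K_3 on S is monochromatic.
For a fixed S, the K_3 on S has C(3, 2) = 3 edges. P[all 3 edges red] = (1/2)^3, and likewise for blue, so P[monochromatic] = 2·(1/2)^3 = 2^{1 − 3} = 1/4.
By linearity: E[X] = C(21, 3) · 2^{1 − 3} = 1330 · 1/4 = 665/2.
Numerically: E[X] ≈ 332.500000.

E[X] = C(21,3)·2^(1−C(3,2)) = 665/2 ≈ 332.500000.


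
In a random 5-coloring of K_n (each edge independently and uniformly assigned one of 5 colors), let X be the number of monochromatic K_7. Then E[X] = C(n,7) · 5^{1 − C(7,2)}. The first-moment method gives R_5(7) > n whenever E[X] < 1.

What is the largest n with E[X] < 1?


We need C(n, 7) · 5^{1 − 21} < 1, i.e. C(n, 7) < 5^{21 − 1} = 95367431640625.
Check values of n near the boundary:
  n = 335: C(335, 7) = 88202498238195; 88202498238195 < 95367431640625? YES
  n = 336: C(336, 7) = 90079147136880; 90079147136880 < 95367431640625? YES
  n = 337: C(337, 7) = 91989916924632; 91989916924632 < 95367431640625? YES
  n = 338: C(338, 7) = 93935323022736; 93935323022736 < 95367431640625? YES
  n = 339: C(339, 7) = 95915887062372; 95915887062372 < 95367431640625? NO
  n = 340: C(340, 7) = 97932136940560; 97932136940560 < 95367431640625? NO
  n = 341: C(341, 7) = 99984606876440; 99984606876440 < 95367431640625? NO
The largest n with C(n, 7) < 95367431640625 is n = 338 (where E[X] = 93935323022736/95367431640625 ≈ 0.98498). Hence R_5(7) > 338, i.e. R_5(7) ≥ 339.

Largest n = 338; hence R_5(7) > 338.


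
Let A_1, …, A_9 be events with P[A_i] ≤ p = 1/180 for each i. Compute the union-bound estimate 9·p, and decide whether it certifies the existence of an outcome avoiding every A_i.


Union bound: P[∪_{i=1}^{9} A_i] ≤ Σ_i P[A_i] ≤ 9·p = 9·(1/180) = 1/20.
Numerically: 1/20 ≈ 0.05000.
Is 1/20 < 1? YES.
Since P[∪ A_i] ≤ 1/20 < 1, the complement has P[∩ A_i^c] ≥ 1 − 1/20 = 19/20 > 0, so some outcome avoids every A_i.

9·p = 1/20 ≈ 0.05000; existence CERTIFIED by the union bound.


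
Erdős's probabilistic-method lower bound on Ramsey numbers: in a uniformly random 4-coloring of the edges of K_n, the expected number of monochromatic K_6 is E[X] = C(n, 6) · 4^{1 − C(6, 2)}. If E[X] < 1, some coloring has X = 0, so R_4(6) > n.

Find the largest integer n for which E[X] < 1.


We need C(n, 6) · 4^{1 − 15} < 1, i.e. C(n, 6) < 4^{15 − 1} = 268435456.
Check values of n near the boundary:
  n = 77: C(77, 6) = 237093780; 237093780 < 268435456? YES
  n = 78: C(78, 6) = 256851595; 256851595 < 268435456? YES
  n = 79: C(79, 6) = 277962685; 277962685 < 268435456? NO
The largest n with C(n, 6) < 268435456 is n = 78 (where E[X] = 256851595/268435456 ≈ 0.956847). Hence R_4(6) > 78, i.e. R_4(6) ≥ 79.

Largest n = 78; hence R_4(6) > 78.


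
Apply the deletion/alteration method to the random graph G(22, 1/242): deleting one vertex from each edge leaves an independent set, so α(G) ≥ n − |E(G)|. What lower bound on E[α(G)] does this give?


E[|E(G)|] = C(22, 2)·p = 231 · (1/242) = 21/22.
E[α(G)] ≥ n − E[|E(G)|] = 22 − 21/22 = 463/22.
Numerically: ≈ 21.045.
(This is only a lower bound; the true E[α(G)] may be larger.)

E[α(G)] ≥ 463/22 ≈ 21.045.


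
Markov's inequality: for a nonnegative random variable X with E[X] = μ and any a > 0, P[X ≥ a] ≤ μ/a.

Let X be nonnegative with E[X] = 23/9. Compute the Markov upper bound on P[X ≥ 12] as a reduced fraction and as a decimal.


μ = E[X] = 23/9, a = 12.
Markov: P[X ≥ 12] ≤ μ/a = (23/9)/12 = 23/108.
Numerically: ≈ 0.213.
(Since a = 12 > μ = 2.556, the bound 23/108 is < 1 and informative.)

P[X ≥ 12] ≤ 23/108 ≈ 0.213.


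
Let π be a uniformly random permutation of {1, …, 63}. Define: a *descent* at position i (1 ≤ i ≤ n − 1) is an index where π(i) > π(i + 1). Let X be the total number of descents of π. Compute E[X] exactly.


Write X = Σ X_I over i = 1, …, 62, with X_I the indicator of one descent.
There are 62 indicators.
For each fixed i, the pair (π(i), π(i+1)) is a uniformly random ordered pair of distinct values from {1, …, 63}; by symmetry P[π(i) > π(i+1)] = 1/2.
By linearity: E[X] = 62 · (1/2) = (63 − 1) · (1/2) = 31 ≈ 31.0000.

E[X] = 31 = 31.0000.


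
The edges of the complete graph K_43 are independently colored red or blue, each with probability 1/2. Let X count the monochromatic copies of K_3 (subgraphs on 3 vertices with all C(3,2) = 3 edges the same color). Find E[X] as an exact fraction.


Let X = Σ_S X_S over the C(43, 3) = 12341 subsets S of size 3, where X_S = 1 if the K_3 on S is monochromatic.
For a fixed S, the K_3 on S has C(3, 2) = 3 edges. P[all 3 edges red] = (1/2)^3, and likewise for blue, so P[monochromatic] = 2·(1/2)^3 = 2^{1 − 3} = 1/4.
Summing: E[X] = C(43, 3) · 2^{1 − 3} = 12341 · 1/4 = 12341/4.
Numerically: E[X] ≈ 3085.2500.

E[X] = C(43,3)·2^(1−C(3,2)) = 12341/4 ≈ 3085.2500.


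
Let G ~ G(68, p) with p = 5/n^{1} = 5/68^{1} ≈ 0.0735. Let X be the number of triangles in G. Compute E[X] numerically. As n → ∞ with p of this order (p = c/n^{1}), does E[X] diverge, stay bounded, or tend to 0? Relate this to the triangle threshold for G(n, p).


Number of potential triangles: C(68, 3) = 50116.
Each occurs with probability p³ ≈ (0.0735)³ ≈ 3.97542e-04.
By linearity: E[X] = C(68, 3)·p³ ≈ 50116 · 3.97542e-04 ≈ 19.923.
Here α = 1, so p = 5/n is exactly at the triangle threshold p ~ 1/n. Asymptotically E[X] → c³/6 = 5³/6 = 125/6 ≈ 20.833, a bounded constant. In this regime the triangle count is asymptotically Poisson(c³/6).

E[X] ≈ 19.923; in regime p = Θ(1/n^{1}) E[X] stays bounded (at the triangle threshold p ~ 1/n).


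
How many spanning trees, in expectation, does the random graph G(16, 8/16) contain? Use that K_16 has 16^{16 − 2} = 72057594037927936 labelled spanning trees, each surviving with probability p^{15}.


K_16 has 16^{16 − 2} = 72057594037927936 labelled spanning trees.
For each such spanning tree H, let X_H = 1 if all 15 edges of H are present in G. Then P[X_H = 1] = p^{15} = (1/2)^{15} = 1/32768.
Summing the indicators: E[X] = Σ_H E[X_H] = 72057594037927936 · p^{15} = 72057594037927936 · 1/32768 = 2199023255552.
Numerically: E[X] ≈ 2.19902e+12.

E[X] = 72057594037927936 · (1/2)^{15} = 2199023255552 ≈ 2.19902e+12.


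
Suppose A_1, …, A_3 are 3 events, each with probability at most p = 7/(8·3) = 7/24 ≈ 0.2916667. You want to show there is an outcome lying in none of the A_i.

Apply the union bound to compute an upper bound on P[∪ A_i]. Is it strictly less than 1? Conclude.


Union bound: P[∪_{i=1}^{3} A_i] ≤ Σ_i P[A_i] ≤ 3·p = 3·(7/24) = 7/8.
Numerically: 7/8 ≈ 0.8750000.
Is 7/8 < 1? YES.
Since P[∪ A_i] ≤ 7/8 < 1, the complement has P[∩ A_i^c] ≥ 1 − 7/8 = 1/8 > 0, so some outcome avoids every A_i.

3·p = 7/8 ≈ 0.8750000; existence CERTIFIED by the union bound.


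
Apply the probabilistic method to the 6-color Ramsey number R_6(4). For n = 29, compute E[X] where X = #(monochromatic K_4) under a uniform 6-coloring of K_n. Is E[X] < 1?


E[X] = C(29, 4) · 6^{1 − 6} = 23751 · 6^{−5} = 23751/7776.
As a reduced fraction: E[X] = 2639/864 ≈ 3.05440.
Is E[X] < 1? NO.
Since E[X] ≥ 1, the first-moment bound is inconclusive at n = 29; it does NOT by itself certify R_6(4) > 29.

E[X] = 2639/864 ≈ 3.05440; E[X] ≥ 1; first-moment method inconclusive here.


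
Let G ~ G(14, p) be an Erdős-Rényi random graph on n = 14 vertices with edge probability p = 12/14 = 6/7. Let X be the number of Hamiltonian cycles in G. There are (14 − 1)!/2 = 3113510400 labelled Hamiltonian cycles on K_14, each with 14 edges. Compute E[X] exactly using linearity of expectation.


K_14 has (14 − 1)!/2 = 3113510400 labelled Hamiltonian cycles.
For each such Hamiltonian cycle H, let X_H = 1 if all 14 edges of H are present in G. Then P[X_H = 1] = p^{14} = (6/7)^{14} = 78364164096/678223072849.
Summing the indicators: E[X] = Σ_H E[X_H] = 3113510400 · p^{14} = 3113510400 · 78364164096/678223072849 = 34855377128600371200/96889010407.
Numerically: E[X] ≈ 3.6e+08.

E[X] = 3113510400 · (6/7)^{14} = 34855377128600371200/96889010407 ≈ 3.6e+08.


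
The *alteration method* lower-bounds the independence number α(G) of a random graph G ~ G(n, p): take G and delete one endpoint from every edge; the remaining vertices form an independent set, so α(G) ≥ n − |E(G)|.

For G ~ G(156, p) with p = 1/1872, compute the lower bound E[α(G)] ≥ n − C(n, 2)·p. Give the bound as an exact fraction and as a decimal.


E[|E(G)|] = C(156, 2)·p = 12090 · (1/1872) = 155/24.
E[α(G)] ≥ n − E[|E(G)|] = 156 − 155/24 = 3589/24.
Numerically: ≈ 149.54167.
(This is only a lower bound; the true E[α(G)] may be larger.)

E[α(G)] ≥ 3589/24 ≈ 149.54167.


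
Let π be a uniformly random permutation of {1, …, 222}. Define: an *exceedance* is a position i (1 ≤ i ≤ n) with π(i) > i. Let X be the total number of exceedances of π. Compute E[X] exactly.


Write X = Σ_{i=1}^{222} X_i, where X_i = 1_{π(i) > i}.
For each fixed i, π(i) is uniform over {1, …, 222} (marginal of a uniform permutation), so P[π(i) > i] = (n − i)/n. Summing: Σ_{i=1}^{222} (n − i)/n = (0 + 1 + … + 221)/222 = 222(222 − 1)/(2·222) = (222 − 1)/2.
Hence E[X] = Σ_{i=1}^{222} (222 − i)/222 = 221/2 ≈ 110.5000.

E[X] = 221/2 = 110.5000.


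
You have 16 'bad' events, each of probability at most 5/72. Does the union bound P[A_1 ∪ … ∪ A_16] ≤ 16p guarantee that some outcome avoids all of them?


Union bound: P[∪_{i=1}^{16} A_i] ≤ Σ_i P[A_i] ≤ 16·p = 16·(5/72) = 10/9.
Numerically: 10/9 ≈ 1.111.
Is 10/9 < 1? NO.
Since the bound 10/9 is ≥ 1, the union bound is uninformative here; it does NOT by itself certify existence.

16·p = 10/9 ≈ 1.111; existence NOT certified by the union bound.


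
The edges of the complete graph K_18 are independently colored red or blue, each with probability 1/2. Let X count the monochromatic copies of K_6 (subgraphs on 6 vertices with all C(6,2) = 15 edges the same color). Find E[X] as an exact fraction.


Let X = Σ_S X_S over the C(18, 6) = 18564 subsets S of size 6, where X_S = 1 if the K_6 on S is monochromatic.
For a fixed S, the K_6 on S has C(6, 2) = 15 edges. P[all 15 edges red] = (1/2)^15, and likewise for blue, so P[monochromatic] = 2·(1/2)^15 = 2^{1 − 15} = 1/16384.
By linearity of expectation: E[X] = C(18, 6) · 2^{1 − 15} = 18564 · 1/16384 = 4641/4096.
Numerically: E[X] ≈ 1.133057.

E[X] = C(18,6)·2^(1−C(6,2)) = 4641/4096 ≈ 1.133057.


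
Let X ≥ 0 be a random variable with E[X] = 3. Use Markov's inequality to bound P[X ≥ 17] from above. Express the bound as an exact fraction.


μ = E[X] = 3, a = 17.
Markov: P[X ≥ 17] ≤ μ/a = (3)/17 = 3/17.
Numerically: ≈ 0.176471.
(Since a = 17 > μ = 3.000000, the bound 3/17 is < 1 and informative.)

P[X ≥ 17] ≤ 3/17 ≈ 0.176471.


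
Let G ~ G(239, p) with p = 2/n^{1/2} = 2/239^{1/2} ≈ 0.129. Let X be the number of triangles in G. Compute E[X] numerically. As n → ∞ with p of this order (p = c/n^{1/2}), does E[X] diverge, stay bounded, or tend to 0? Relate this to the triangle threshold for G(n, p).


Number of potential triangles: C(239, 3) = 2246839.
Each occurs with probability p³ ≈ (0.129)³ ≈ 2.16518e-03.
By linearity: E[X] = C(239, 3)·p³ ≈ 2246839 · 2.16518e-03 ≈ 4864.801.
Since α = 1/2 < 1, p = c/n^{1/2} ≫ 1/n is above the triangle threshold p ~ 1/n. Asymptotically E[X] ~ (c³/6)·n^{3(1−α)} = (2³/6)·n^{1.5} → ∞; triangles are abundant w.h.p.

E[X] ≈ 4864.801; in regime p = Θ(1/n^{1/2}) E[X] diverges (above the triangle threshold p ~ 1/n).


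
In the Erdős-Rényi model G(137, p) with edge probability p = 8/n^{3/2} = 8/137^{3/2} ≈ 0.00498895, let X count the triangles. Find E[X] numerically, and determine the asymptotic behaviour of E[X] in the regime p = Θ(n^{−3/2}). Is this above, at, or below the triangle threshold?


Number of potential triangles: C(137, 3) = 419220.
Each occurs with probability p³ ≈ (0.00498895)³ ≈ 1.24173067e-07.
By linearity: E[X] = C(137, 3)·p³ ≈ 419220 · 1.24173067e-07 ≈ 0.052056.
Since α = 3/2 > 1, p = c/n^{3/2} = o(1/n) is below the triangle threshold p ~ 1/n. Asymptotically E[X] ~ (c³/6)·n^{3(1−α)} = (8³/6)·n^{-1.5} → 0, so by Markov's inequality G has no triangles w.h.p.

E[X] ≈ 0.052056; in regime p = Θ(1/n^{3/2}) E[X] tends to 0 (below the triangle threshold p ~ 1/n).


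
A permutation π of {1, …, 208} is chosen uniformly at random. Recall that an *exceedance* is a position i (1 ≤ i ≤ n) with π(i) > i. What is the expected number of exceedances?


Write X = Σ_{i=1}^{208} X_i, where X_i = 1_{π(i) > i}.
For each fixed i, π(i) is uniform over {1, …, 208} (marginal of a uniform permutation), so P[π(i) > i] = (n − i)/n. Summing: Σ_{i=1}^{208} (n − i)/n = (0 + 1 + … + 207)/208 = 208(208 − 1)/(2·208) = (208 − 1)/2.
Hence E[X] = Σ_{i=1}^{208} (208 − i)/208 = 207/2 ≈ 103.500000.

E[X] = 207/2 = 103.500000.


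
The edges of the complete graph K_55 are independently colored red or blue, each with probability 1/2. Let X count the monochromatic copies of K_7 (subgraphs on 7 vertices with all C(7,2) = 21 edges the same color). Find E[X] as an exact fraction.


Let X = Σ_S X_S over the C(55, 7) = 202927725 subsets S of size 7, where X_S = 1 if the K_7 on S is monochromatic.
For a fixed S, the K_7 on S has C(7, 2) = 21 edges. P[all 21 edges red] = (1/2)^21, and likewise for blue, so P[monochromatic] = 2·(1/2)^21 = 2^{1 − 21} = 1/1048576.
By linearity: E[X] = C(55, 7) · 2^{1 − 21} = 202927725 · 1/1048576 = 202927725/1048576.
Numerically: E[X] ≈ 193.527.

E[X] = C(55,7)·2^(1−C(7,2)) = 202927725/1048576 ≈ 193.527.


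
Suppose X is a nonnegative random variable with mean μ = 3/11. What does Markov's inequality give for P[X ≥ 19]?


μ = E[X] = 3/11, a = 19.
Markov: P[X ≥ 19] ≤ μ/a = (3/11)/19 = 3/209.
Numerically: ≈ 0.01435.
(Since a = 19 > μ = 0.27273, the bound 3/209 is < 1 and informative.)

P[X ≥ 19] ≤ 3/209 ≈ 0.01435.


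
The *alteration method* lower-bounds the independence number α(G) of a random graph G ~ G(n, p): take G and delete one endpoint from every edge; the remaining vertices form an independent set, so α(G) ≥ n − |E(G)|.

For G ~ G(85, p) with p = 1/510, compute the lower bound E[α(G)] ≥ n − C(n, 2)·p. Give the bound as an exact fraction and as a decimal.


E[|E(G)|] = C(85, 2)·p = 3570 · (1/510) = 7.
E[α(G)] ≥ n − E[|E(G)|] = 85 − 7 = 78.
Numerically: ≈ 78.0000.
(This is only a lower bound; the true E[α(G)] may be larger.)

E[α(G)] ≥ 78 ≈ 78.0000.


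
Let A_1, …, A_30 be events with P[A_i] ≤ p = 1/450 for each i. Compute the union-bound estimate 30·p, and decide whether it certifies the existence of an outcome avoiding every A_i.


Union bound: P[∪_{i=1}^{30} A_i] ≤ Σ_i P[A_i] ≤ 30·p = 30·(1/450) = 1/15.
Numerically: 1/15 ≈ 0.06667.
Is 1/15 < 1? YES.
Since P[∪ A_i] ≤ 1/15 < 1, the complement has P[∩ A_i^c] ≥ 1 − 1/15 = 14/15 > 0, so some outcome avoids every A_i.

30·p = 1/15 ≈ 0.06667; existence CERTIFIED by the union bound.


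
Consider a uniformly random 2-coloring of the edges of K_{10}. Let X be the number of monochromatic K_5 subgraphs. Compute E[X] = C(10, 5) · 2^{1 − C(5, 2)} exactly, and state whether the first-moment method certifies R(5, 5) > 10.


E[X] = C(10, 5) · 2^{1 − 10} = 252 · 2^{−9} = 252/512.
As a reduced fraction: E[X] = 63/128 ≈ 0.492188.
Is E[X] < 1? YES.
Since E[X] < 1, there exists a 2-coloring of K_{10} with no monochromatic K_5; hence R(5, 5) > 10.

E[X] = 63/128 ≈ 0.492188; E[X] < 1, so R(5, 5) > 10.


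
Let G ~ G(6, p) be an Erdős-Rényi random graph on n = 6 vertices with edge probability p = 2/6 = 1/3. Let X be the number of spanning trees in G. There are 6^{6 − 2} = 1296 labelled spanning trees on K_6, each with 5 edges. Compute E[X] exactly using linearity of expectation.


K_6 has 6^{6 − 2} = 1296 labelled spanning trees.
For each such spanning tree H, let X_H = 1 if all 5 edges of H are present in G. Then P[X_H = 1] = p^{5} = (1/3)^{5} = 1/243.
By linearity: E[X] = Σ_H E[X_H] = 1296 · p^{5} = 1296 · 1/243 = 16/3.
Numerically: E[X] ≈ 5.33.

E[X] = 1296 · (1/3)^{5} = 16/3 ≈ 5.33.


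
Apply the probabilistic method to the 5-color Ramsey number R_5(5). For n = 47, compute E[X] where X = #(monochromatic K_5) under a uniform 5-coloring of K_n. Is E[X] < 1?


E[X] = C(47, 5) · 5^{1 − 10} = 1533939 · 5^{−9} = 1533939/1953125.
As a reduced fraction: E[X] = 1533939/1953125 ≈ 0.7854.
Is E[X] < 1? YES.
Since E[X] < 1, there exists a 5-coloring of K_{47} with no monochromatic K_5; hence R_5(5) > 47.

E[X] = 1533939/1953125 ≈ 0.7854; E[X] < 1, so R_5(5) > 47.


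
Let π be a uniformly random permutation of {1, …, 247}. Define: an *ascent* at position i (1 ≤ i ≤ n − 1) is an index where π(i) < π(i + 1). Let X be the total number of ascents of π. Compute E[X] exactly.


Write X = Σ X_I over i = 1, …, 246, with X_I the indicator of one ascent.
There are 246 indicators.
For each fixed i, the pair (π(i), π(i+1)) is a uniformly random ordered pair of distinct values from {1, …, 247}; by symmetry P[π(i) < π(i+1)] = 1/2.
By linearity: E[X] = 246 · (1/2) = (247 − 1) · (1/2) = 123 ≈ 123.000000.

E[X] = 123 = 123.000000.


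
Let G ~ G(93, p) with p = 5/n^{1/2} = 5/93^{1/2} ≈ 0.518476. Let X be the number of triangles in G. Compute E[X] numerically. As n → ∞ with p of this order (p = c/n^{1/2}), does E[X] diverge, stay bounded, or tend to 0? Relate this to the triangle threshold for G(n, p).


Number of potential triangles: C(93, 3) = 129766.
Each occurs with probability p³ ≈ (0.518476)³ ≈ 1.39375228e-01.
By linearity: E[X] = C(93, 3)·p³ ≈ 129766 · 1.39375228e-01 ≈ 18086.165809.
Since α = 1/2 < 1, p = c/n^{1/2} ≫ 1/n is above the triangle threshold p ~ 1/n. Asymptotically E[X] ~ (c³/6)·n^{3(1−α)} = (5³/6)·n^{1.5} → ∞; triangles are abundant w.h.p.

E[X] ≈ 18086.165809; in regime p = Θ(1/n^{1/2}) E[X] diverges (above the triangle threshold p ~ 1/n).


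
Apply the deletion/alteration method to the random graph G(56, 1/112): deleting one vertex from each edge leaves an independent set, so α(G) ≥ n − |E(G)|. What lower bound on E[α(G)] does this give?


E[|E(G)|] = C(56, 2)·p = 1540 · (1/112) = 55/4.
E[α(G)] ≥ n − E[|E(G)|] = 56 − 55/4 = 169/4.
Numerically: ≈ 42.250000.
(This is only a lower bound; the true E[α(G)] may be larger.)

E[α(G)] ≥ 169/4 ≈ 42.250000.


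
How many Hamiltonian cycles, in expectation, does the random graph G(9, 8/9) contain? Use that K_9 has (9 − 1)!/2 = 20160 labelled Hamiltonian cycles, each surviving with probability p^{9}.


K_9 has (9 − 1)!/2 = 20160 labelled Hamiltonian cycles.
For each such Hamiltonian cycle H, let X_H = 1 if all 9 edges of H are present in G. Then P[X_H = 1] = p^{9} = (8/9)^{9} = 134217728/387420489.
By linearity: E[X] = Σ_H E[X_H] = 20160 · p^{9} = 20160 · 134217728/387420489 = 300647710720/43046721.
Numerically: E[X] ≈ 6.98e+03.

E[X] = 20160 · (8/9)^{9} = 300647710720/43046721 ≈ 6.98e+03.


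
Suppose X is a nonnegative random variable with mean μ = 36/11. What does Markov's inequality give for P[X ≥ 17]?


μ = E[X] = 36/11, a = 17.
Markov: P[X ≥ 17] ≤ μ/a = (36/11)/17 = 36/187.
Numerically: ≈ 0.1925.
(Since a = 17 > μ = 3.2727, the bound 36/187 is < 1 and informative.)

P[X ≥ 17] ≤ 36/187 ≈ 0.1925.


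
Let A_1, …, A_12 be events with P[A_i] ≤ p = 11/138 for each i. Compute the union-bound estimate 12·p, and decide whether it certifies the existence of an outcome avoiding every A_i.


Union bound: P[∪_{i=1}^{12} A_i] ≤ Σ_i P[A_i] ≤ 12·p = 12·(11/138) = 22/23.
Numerically: 22/23 ≈ 0.95652.
Is 22/23 < 1? YES.
Since P[∪ A_i] ≤ 22/23 < 1, the complement has P[∩ A_i^c] ≥ 1 − 22/23 = 1/23 > 0, so some outcome avoids every A_i.

12·p = 22/23 ≈ 0.95652; existence CERTIFIED by the union bound.


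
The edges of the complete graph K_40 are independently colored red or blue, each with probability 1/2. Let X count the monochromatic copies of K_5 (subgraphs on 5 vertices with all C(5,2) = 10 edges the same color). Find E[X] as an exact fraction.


Let X = Σ_S X_S over the C(40, 5) = 658008 subsets S of size 5, where X_S = 1 if the K_5 on S is monochromatic.
For a fixed S, the K_5 on S has C(5, 2) = 10 edges. P[all 10 edges red] = (1/2)^10, and likewise for blue, so P[monochromatic] = 2·(1/2)^10 = 2^{1 − 10} = 1/512.
By linearity: E[X] = C(40, 5) · 2^{1 − 10} = 658008 · 1/512 = 82251/64.
Numerically: E[X] ≈ 1285.17188.

E[X] = C(40,5)·2^(1−C(5,2)) = 82251/64 ≈ 1285.17188.


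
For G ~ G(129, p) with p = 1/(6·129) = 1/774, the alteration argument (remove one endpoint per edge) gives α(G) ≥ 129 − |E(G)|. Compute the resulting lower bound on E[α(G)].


E[|E(G)|] = C(129, 2)·p = 8256 · (1/774) = 32/3.
E[α(G)] ≥ n − E[|E(G)|] = 129 − 32/3 = 355/3.
Numerically: ≈ 118.33333.
(This is only a lower bound; the true E[α(G)] may be larger.)

E[α(G)] ≥ 355/3 ≈ 118.33333.


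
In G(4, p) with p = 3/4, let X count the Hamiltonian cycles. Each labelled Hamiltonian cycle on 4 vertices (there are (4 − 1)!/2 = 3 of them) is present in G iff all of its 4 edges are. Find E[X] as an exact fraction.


K_4 has (4 − 1)!/2 = 3 labelled Hamiltonian cycles.
For each such Hamiltonian cycle H, let X_H = 1 if all 4 edges of H are present in G. Then P[X_H = 1] = p^{4} = (3/4)^{4} = 81/256.
Summing the indicators: E[X] = Σ_H E[X_H] = 3 · p^{4} = 3 · 81/256 = 243/256.
Numerically: E[X] ≈ 0.949219.

E[X] = 3 · (3/4)^{4} = 243/256 ≈ 0.949219.


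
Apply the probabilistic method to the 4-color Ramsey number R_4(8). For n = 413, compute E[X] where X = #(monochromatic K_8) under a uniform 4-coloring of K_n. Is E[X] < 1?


E[X] = C(413, 8) · 4^{1 − 28} = 19609040195022817 · 4^{−27} = 19609040195022817/18014398509481984.
As a reduced fraction: E[X] = 19609040195022817/18014398509481984 ≈ 1.0885.
Is E[X] < 1? NO.
Since E[X] ≥ 1, the first-moment bound is inconclusive at n = 413; it does NOT by itself certify R_4(8) > 413.

E[X] = 19609040195022817/18014398509481984 ≈ 1.0885; E[X] ≥ 1; first-moment method inconclusive here.


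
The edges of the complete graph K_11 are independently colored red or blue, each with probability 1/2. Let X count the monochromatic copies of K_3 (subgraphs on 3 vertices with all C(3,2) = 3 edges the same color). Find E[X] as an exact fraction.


Let X = Σ_S X_S over the C(11, 3) = 165 subsets S of size 3, where X_S = 1 if the K_3 on S is monochromatic.
For a fixed S, the K_3 on S has C(3, 2) = 3 edges. P[all 3 edges red] = (1/2)^3, and likewise for blue, so P[monochromatic] = 2·(1/2)^3 = 2^{1 − 3} = 1/4.
Summing: E[X] = C(11, 3) · 2^{1 − 3} = 165 · 1/4 = 165/4.
Numerically: E[X] ≈ 41.2500.

E[X] = C(11,3)·2^(1−C(3,2)) = 165/4 ≈ 41.2500.


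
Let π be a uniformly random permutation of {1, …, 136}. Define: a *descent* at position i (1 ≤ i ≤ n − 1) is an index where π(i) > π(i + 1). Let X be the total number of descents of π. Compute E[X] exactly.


Write X = Σ X_I over i = 1, …, 135, with X_I the indicator of one descent.
There are 135 indicators.
For each fixed i, the pair (π(i), π(i+1)) is a uniformly random ordered pair of distinct values from {1, …, 136}; by symmetry P[π(i) > π(i+1)] = 1/2.
By linearity: E[X] = 135 · (1/2) = (136 − 1) · (1/2) = 135/2 ≈ 67.500.

E[X] = 135/2 = 67.500.


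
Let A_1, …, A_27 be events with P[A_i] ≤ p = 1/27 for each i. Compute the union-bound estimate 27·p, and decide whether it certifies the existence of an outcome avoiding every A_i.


Union bound: P[∪_{i=1}^{27} A_i] ≤ Σ_i P[A_i] ≤ 27·p = 27·(1/27) = 1.
Numerically: 1 ≈ 1.00000.
Is 1 < 1? NO.
Since the bound 1 is ≥ 1, the union bound is uninformative here; it does NOT by itself certify existence.

27·p = 1 ≈ 1.00000; existence NOT certified by the union bound.


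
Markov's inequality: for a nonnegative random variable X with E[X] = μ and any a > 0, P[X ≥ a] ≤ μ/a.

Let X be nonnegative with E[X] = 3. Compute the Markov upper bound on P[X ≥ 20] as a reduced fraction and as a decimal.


μ = E[X] = 3, a = 20.
Markov: P[X ≥ 20] ≤ μ/a = (3)/20 = 3/20.
Numerically: ≈ 0.15000.
(Since a = 20 > μ = 3.00000, the bound 3/20 is < 1 and informative.)

P[X ≥ 20] ≤ 3/20 ≈ 0.15000.


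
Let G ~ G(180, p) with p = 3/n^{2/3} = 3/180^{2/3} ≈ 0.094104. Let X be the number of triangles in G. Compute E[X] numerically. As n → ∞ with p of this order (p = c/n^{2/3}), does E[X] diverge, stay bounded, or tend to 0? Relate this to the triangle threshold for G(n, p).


Number of potential triangles: C(180, 3) = 955860.
Each occurs with probability p³ ≈ (0.094104)³ ≈ 8.3333333e-04.
By linearity: E[X] = C(180, 3)·p³ ≈ 955860 · 8.3333333e-04 ≈ 796.55000.
Since α = 2/3 < 1, p = c/n^{2/3} ≫ 1/n is above the triangle threshold p ~ 1/n. Asymptotically E[X] ~ (c³/6)·n^{3(1−α)} = (3³/6)·n^{1} → ∞; triangles are abundant w.h.p.

E[X] ≈ 796.55000; in regime p = Θ(1/n^{2/3}) E[X] diverges (above the triangle threshold p ~ 1/n).


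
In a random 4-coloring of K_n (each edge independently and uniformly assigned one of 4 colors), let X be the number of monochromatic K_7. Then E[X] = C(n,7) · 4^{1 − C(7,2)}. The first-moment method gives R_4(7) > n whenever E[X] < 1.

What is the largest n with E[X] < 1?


We need C(n, 7) · 4^{1 − 21} < 1, i.e. C(n, 7) < 4^{21 − 1} = 1099511627776.
Check values of n near the boundary:
  n = 175: C(175, 7) = 883208107275; 883208107275 < 1099511627776? YES
  n = 176: C(176, 7) = 919790691600; 919790691600 < 1099511627776? YES
  n = 177: C(177, 7) = 957664425960; 957664425960 < 1099511627776? YES
  n = 178: C(178, 7) = 996867063280; 996867063280 < 1099511627776? YES
  n = 179: C(179, 7) = 1037437234460; 1037437234460 < 1099511627776? YES
  n = 180: C(180, 7) = 1079414463600; 1079414463600 < 1099511627776? YES
  n = 181: C(181, 7) = 1122839183400; 1122839183400 < 1099511627776? NO
  n = 182: C(182, 7) = 1167752750736; 1167752750736 < 1099511627776? NO
  n = 183: C(183, 7) = 1214197462413; 1214197462413 < 1099511627776? NO
The largest n with C(n, 7) < 1099511627776 is n = 180 (where E[X] = 67463403975/68719476736 ≈ 0.9817217). Hence R_4(7) > 180, i.e. R_4(7) ≥ 181.

Largest n = 180; hence R_4(7) > 180.


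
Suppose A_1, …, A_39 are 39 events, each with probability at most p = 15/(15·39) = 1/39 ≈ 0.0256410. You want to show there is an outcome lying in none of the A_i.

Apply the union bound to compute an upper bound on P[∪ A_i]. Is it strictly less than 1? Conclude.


Union bound: P[∪_{i=1}^{39} A_i] ≤ Σ_i P[A_i] ≤ 39·p = 39·(1/39) = 1.
Numerically: 1 ≈ 1.0000000.
Is 1 < 1? NO.
Since the bound 1 is ≥ 1, the union bound is uninformative here; it does NOT by itself certify existence.

39·p = 1 ≈ 1.0000000; existence NOT certified by the union bound.


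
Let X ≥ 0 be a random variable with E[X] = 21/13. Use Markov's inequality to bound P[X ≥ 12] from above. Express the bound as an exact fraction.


μ = E[X] = 21/13, a = 12.
Markov: P[X ≥ 12] ≤ μ/a = (21/13)/12 = 7/52.
Numerically: ≈ 0.1346.
(Since a = 12 > μ = 1.6154, the bound 7/52 is < 1 and informative.)

P[X ≥ 12] ≤ 7/52 ≈ 0.1346.


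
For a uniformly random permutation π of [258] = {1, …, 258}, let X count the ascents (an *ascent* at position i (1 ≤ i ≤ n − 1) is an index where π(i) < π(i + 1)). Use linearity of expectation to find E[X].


Write X = Σ X_I over i = 1, …, 257, with X_I the indicator of one ascent.
There are 257 indicators.
For each fixed i, the pair (π(i), π(i+1)) is a uniformly random ordered pair of distinct values from {1, …, 258}; by symmetry P[π(i) < π(i+1)] = 1/2.
By linearity: E[X] = 257 · (1/2) = (258 − 1) · (1/2) = 257/2 ≈ 128.500.

E[X] = 257/2 = 128.500.


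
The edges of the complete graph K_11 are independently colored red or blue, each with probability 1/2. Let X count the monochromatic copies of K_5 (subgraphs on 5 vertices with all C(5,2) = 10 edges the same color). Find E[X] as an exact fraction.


Let X = Σ_S X_S over the C(11, 5) = 462 subsets S of size 5, where X_S = 1 if the K_5 on S is monochromatic.
For a fixed S, the K_5 on S has C(5, 2) = 10 edges. P[all 10 edges red] = (1/2)^10, and likewise for blue, so P[monochromatic] = 2·(1/2)^10 = 2^{1 − 10} = 1/512.
Summing: E[X] = C(11, 5) · 2^{1 − 10} = 462 · 1/512 = 231/256.
Numerically: E[X] ≈ 0.902344.

E[X] = C(11,5)·2^(1−C(5,2)) = 231/256 ≈ 0.902344.


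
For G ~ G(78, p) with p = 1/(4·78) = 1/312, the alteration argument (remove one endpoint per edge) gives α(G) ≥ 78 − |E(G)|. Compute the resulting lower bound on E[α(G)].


E[|E(G)|] = C(78, 2)·p = 3003 · (1/312) = 77/8.
E[α(G)] ≥ n − E[|E(G)|] = 78 − 77/8 = 547/8.
Numerically: ≈ 68.37500.
(This is only a lower bound; the true E[α(G)] may be larger.)

E[α(G)] ≥ 547/8 ≈ 68.37500.


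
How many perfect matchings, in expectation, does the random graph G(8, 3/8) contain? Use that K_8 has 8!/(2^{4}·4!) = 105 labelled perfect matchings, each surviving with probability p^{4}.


K_8 has 8!/(2^{4}·4!) = 105 labelled perfect matchings.
For each such perfect matching H, let X_H = 1 if all 4 edges of H are present in G. Then P[X_H = 1] = p^{4} = (3/8)^{4} = 81/4096.
By linearity of expectation: E[X] = Σ_H E[X_H] = 105 · p^{4} = 105 · 81/4096 = 8505/4096.
Numerically: E[X] ≈ 2.08.

E[X] = 105 · (3/8)^{4} = 8505/4096 ≈ 2.08.


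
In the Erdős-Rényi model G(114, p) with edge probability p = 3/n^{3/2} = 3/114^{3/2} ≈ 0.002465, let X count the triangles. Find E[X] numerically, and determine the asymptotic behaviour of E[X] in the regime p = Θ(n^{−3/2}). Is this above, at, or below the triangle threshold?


Number of potential triangles: C(114, 3) = 240464.
Each occurs with probability p³ ≈ (0.002465)³ ≈ 1.497242e-08.
By linearity: E[X] = C(114, 3)·p³ ≈ 240464 · 1.497242e-08 ≈ 0.0036.
Since α = 3/2 > 1, p = c/n^{3/2} = o(1/n) is below the triangle threshold p ~ 1/n. Asymptotically E[X] ~ (c³/6)·n^{3(1−α)} = (3³/6)·n^{-1.5} → 0, so by Markov's inequality G has no triangles w.h.p.

E[X] ≈ 0.0036; in regime p = Θ(1/n^{3/2}) E[X] tends to 0 (below the triangle threshold p ~ 1/n).
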